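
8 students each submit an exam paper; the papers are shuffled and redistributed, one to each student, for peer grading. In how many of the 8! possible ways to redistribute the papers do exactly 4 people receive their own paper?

630

Pick the 4 fixed positions: C(8,4) = 70 ways.
The remaining 4 must be deranged: !4 = 9.
Total: 70 × 9 = 630.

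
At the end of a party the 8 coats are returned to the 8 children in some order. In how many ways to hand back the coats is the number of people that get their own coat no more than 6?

40319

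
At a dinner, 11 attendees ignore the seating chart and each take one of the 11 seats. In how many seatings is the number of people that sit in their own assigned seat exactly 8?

Choose which 8 of the 11 are fixed: C(11,8) = 165.
The other 3 form a derangement: !3 = 2.
Total: 165 × 2 = 330.

330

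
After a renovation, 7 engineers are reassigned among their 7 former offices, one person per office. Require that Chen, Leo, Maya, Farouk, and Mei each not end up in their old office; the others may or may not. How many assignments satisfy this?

2428

Let A_j be the event that the j-th constrained one is fixed. By inclusion-exclusion over the 5 events:
Σ_{j=0}^{5} (-1)^j C(5,j)(7-j)!
= C(5,0)·7! - C(5,1)·6! + C(5,2)·5! - C(5,3)·4! + C(5,4)·3! - C(5,5)·2!
= 5040 - 3600 + 1200 - 240 + 30 - 2
= 2428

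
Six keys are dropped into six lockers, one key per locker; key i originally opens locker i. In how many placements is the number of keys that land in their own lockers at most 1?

529

Sum C(6,i)·!(6-i) for i = 0..1:
  i=0: C(6,0)·!6 = 1·265 = 265
  i=1: C(6,1)·!5 = 6·44 = 264
Total = 529.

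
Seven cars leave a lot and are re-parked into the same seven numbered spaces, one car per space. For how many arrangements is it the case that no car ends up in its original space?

!7 = 7! · Σ_{k=0}^{7} (-1)^k/k!
= 7! - 7!/1! + 7!/2! - 7!/3! + 7!/4! - 7!/5! + 7!/6! - 7!/7!
= 5040 - 5040 + 2520 - 840 + 210 - 42 + 7 - 1
= 1854

1854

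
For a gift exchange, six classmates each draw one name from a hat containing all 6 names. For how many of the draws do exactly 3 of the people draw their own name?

40

Pick the 3 fixed positions: C(6,3) = 20 ways.
The other 3 form a derangement: !3 = 2.
Total: 20 × 2 = 40.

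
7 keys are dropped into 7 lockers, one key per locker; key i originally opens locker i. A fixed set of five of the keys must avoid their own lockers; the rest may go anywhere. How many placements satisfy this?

Let A_j be the event that the j-th constrained one is fixed. By inclusion-exclusion over the 5 events:
Σ_{j=0}^{5} (-1)^j C(5,j)(7-j)!
= C(5,0)·7! - C(5,1)·6! + C(5,2)·5! - C(5,3)·4! + C(5,4)·3! - C(5,5)·2!
= 5040 - 3600 + 1200 - 240 + 30 - 2
= 2428

2428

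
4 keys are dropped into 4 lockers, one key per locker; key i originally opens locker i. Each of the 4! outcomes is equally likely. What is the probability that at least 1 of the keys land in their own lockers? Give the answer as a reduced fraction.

Favorable outcomes: Σ_{i≥1} C(4,i)·!(4-i) = 4·2 + 6·1 + 4·0 + 1·1 = 15.
Total outcomes: 4! = 24.
Probability = 15/24 = 5/8.

5/8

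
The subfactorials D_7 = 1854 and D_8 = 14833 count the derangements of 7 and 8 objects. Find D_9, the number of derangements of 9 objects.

133496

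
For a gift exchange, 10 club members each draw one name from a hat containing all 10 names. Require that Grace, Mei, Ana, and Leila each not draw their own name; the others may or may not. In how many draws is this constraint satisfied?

Inclusion-exclusion on the 4 forbidden self-matches:
Σ_{j=0}^{4} (-1)^j C(4,j)(10-j)!
= C(4,0)·10! - C(4,1)·9! + C(4,2)·8! - C(4,3)·7! + C(4,4)·6!
= 3628800 - 1451520 + 241920 - 20160 + 720
= 2399760

2399760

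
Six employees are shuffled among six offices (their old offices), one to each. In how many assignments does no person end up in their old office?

265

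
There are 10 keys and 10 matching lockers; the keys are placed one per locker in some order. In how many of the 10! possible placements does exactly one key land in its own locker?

1334960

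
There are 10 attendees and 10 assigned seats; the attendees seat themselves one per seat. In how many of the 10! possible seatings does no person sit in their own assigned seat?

1334961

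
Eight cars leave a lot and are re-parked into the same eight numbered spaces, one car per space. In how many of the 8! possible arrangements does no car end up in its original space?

Recurrence: !8 = 8·!7 + (-1)^8.
!8 = 8·1854 + 1 = 14833

14833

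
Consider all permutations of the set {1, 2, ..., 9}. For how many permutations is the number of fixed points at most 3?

355997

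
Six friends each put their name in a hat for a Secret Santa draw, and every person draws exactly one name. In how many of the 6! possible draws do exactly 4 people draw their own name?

15

Pick the 4 fixed positions: C(6,4) = 15 ways.
The other 2 form a derangement: !2 = 1.
Total: 15 × 1 = 15.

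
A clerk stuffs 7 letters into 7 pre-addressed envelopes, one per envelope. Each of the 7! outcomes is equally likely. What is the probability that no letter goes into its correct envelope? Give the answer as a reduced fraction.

103/280

Favorable outcomes: !7 = 1854.
Total outcomes: 7! = 5040.
Probability = 1854/5040 = 103/280.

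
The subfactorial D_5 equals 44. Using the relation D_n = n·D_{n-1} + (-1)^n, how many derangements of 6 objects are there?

265

D_6 = 6·44 + 1 = 265.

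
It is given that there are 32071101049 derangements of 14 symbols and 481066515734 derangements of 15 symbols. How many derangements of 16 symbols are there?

!16 = (16-1)·(!15 + !14) = 15·(481066515734 + 32071101049) = 15·513137616783 = 7697064251745.

7697064251745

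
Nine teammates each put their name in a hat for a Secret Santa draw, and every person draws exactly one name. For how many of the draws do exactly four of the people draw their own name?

Choose which 4 of the 9 are fixed: C(9,4) = 126.
The other 5 form a derangement: !5 = 44.
Total: 126 × 44 = 5544.

5544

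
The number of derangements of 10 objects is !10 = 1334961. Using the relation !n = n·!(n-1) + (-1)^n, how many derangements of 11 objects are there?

!11 = 11·1334961 - 1 = 14684570.

14684570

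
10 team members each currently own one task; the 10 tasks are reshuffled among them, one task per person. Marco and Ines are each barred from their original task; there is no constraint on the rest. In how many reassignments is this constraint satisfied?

Let A_j be the event that the j-th constrained one is fixed. By inclusion-exclusion over the 2 events:
Σ_{j=0}^{2} (-1)^j C(2,j)(10-j)!
= C(2,0)·10! - C(2,1)·9! + C(2,2)·8!
= 3628800 - 725760 + 40320
= 2943360

2943360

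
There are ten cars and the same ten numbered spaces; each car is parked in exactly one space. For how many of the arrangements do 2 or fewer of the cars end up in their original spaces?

# with exactly i fixed is C(10,i)·!(10-i); sum over i=0..2:
  i=0: C(10,0)·!10 = 1·1334961 = 1334961
  i=1: C(10,1)·!9 = 10·133496 = 1334960
  i=2: C(10,2)·!8 = 45·14833 = 667485
Total = 3337406.

3337406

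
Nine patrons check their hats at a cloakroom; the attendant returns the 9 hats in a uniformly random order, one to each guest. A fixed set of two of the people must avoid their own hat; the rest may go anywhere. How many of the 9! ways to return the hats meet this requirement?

287280

Let A_j be the event that the j-th constrained one is fixed. By inclusion-exclusion over the 2 events:
Σ_{j=0}^{2} (-1)^j C(2,j)(9-j)!
= C(2,0)·9! - C(2,1)·8! + C(2,2)·7!
= 362880 - 80640 + 5040
= 287280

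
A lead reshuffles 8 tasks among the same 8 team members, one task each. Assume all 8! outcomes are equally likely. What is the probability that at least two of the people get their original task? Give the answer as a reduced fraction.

2131/8064

Favorable outcomes: Σ_{i≥2} C(8,i)·!(8-i) = 28·265 + 56·44 + 70·9 + 56·2 + 28·1 + 8·0 + 1·1 = 10655.
Total outcomes: 8! = 40320.
Probability = 10655/40320 = 2131/8064.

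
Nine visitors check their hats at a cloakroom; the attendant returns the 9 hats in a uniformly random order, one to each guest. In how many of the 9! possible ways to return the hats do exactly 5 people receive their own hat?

1134

Pick the 5 fixed positions: C(9,5) = 126 ways.
The remaining 4 must be deranged: !4 = 9.
Total: 126 × 9 = 1134.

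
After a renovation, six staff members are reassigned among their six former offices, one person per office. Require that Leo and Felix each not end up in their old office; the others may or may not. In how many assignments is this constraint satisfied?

Inclusion-exclusion on the 2 forbidden self-matches:
Σ_{j=0}^{2} (-1)^j C(2,j)(6-j)!
= C(2,0)·6! - C(2,1)·5! + C(2,2)·4!
= 720 - 240 + 24
= 504

504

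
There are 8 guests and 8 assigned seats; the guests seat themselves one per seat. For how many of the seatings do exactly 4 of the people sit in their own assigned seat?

Choose which 4 of the 8 are fixed: C(8,4) = 70.
The remaining 4 must be deranged: !4 = 9.
Total: 70 × 9 = 630.

630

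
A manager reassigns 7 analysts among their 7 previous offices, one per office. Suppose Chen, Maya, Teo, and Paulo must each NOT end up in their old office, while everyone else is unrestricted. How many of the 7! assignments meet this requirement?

2790

Let A_j be the event that the j-th constrained one is fixed. By inclusion-exclusion over the 4 events:
Σ_{j=0}^{4} (-1)^j C(4,j)(7-j)!
= C(4,0)·7! - C(4,1)·6! + C(4,2)·5! - C(4,3)·4! + C(4,4)·3!
= 5040 - 2880 + 720 - 96 + 6
= 2790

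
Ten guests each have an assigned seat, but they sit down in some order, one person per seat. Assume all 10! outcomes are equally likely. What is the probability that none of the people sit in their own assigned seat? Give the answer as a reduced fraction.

Favorable outcomes: !10 = 1334961.
Total outcomes: 10! = 3628800.
Probability = 1334961/3628800 = 16481/44800.

16481/44800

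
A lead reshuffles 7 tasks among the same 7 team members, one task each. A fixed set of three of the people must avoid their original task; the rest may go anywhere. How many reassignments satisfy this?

Let A_j be the event that the j-th constrained one is fixed. By inclusion-exclusion over the 3 events:
Σ_{j=0}^{3} (-1)^j C(3,j)(7-j)!
= C(3,0)·7! - C(3,1)·6! + C(3,2)·5! - C(3,3)·4!
= 5040 - 2160 + 360 - 24
= 3216

3216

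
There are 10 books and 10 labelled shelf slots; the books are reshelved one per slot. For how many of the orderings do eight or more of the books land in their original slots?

46

Sum C(10,i)·!(10-i) for i = 8..10:
  i=8: C(10,8)·!2 = 45·1 = 45
  i=9: C(10,9)·!1 = 10·0 = 0
  i=10: C(10,10)·!0 = 1·1 = 1
Total = 46.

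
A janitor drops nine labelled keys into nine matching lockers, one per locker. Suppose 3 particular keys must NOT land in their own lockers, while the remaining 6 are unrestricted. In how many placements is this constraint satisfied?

Inclusion-exclusion on the 3 forbidden self-matches:
Σ_{j=0}^{3} (-1)^j C(3,j)(9-j)!
= C(3,0)·9! - C(3,1)·8! + C(3,2)·7! - C(3,3)·6!
= 362880 - 120960 + 15120 - 720
= 256320

256320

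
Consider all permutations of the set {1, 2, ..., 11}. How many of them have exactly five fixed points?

122430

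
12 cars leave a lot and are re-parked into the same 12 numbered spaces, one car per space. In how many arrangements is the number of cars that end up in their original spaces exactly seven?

34848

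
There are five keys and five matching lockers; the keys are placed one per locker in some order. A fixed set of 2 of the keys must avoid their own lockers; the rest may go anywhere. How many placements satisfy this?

Inclusion-exclusion on the 2 forbidden self-matches:
Σ_{j=0}^{2} (-1)^j C(2,j)(5-j)!
= C(2,0)·5! - C(2,1)·4! + C(2,2)·3!
= 120 - 48 + 6
= 78

78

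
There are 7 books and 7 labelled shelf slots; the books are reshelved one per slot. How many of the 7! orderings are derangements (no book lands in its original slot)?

1854

Use !n = (n-1)(!(n-1) + !(n-2)).
!7 = 6·(265 + 44) = 6·309 = 1854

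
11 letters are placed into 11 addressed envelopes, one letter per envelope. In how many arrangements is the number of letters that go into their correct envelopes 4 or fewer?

Sum C(11,i)·!(11-i) for i = 0..4:
  i=0: C(11,0)·!11 = 1·14684570 = 14684570
  i=1: C(11,1)·!10 = 11·1334961 = 14684571
  i=2: C(11,2)·!9 = 55·133496 = 7342280
  i=3: C(11,3)·!8 = 165·14833 = 2447445
  i=4: C(11,4)·!7 = 330·1854 = 611820
Total = 39770686.

39770686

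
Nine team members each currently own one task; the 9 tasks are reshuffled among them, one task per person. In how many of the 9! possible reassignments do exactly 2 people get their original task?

Pick the 2 fixed positions: C(9,2) = 36 ways.
The remaining 7 must be deranged: !7 = 1854.
Total: 36 × 1854 = 66744.

66744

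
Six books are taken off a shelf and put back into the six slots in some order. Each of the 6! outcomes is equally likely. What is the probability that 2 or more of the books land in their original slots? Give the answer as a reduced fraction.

191/720

Favorable outcomes: Σ_{i≥2} C(6,i)·!(6-i) = 15·9 + 20·2 + 15·1 + 6·0 + 1·1 = 191.
Total outcomes: 6! = 720.
Probability = 191/720 = 191/720.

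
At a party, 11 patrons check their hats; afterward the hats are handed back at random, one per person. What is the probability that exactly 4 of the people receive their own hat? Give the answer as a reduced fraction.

Favorable outcomes: C(11,4)·!7 = 330·1854 = 611820.
Total outcomes: 11! = 39916800.
Probability = 611820/39916800 = 103/6720.

103/6720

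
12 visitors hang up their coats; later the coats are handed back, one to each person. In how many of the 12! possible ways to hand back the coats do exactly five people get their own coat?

1468368

Pick the 5 fixed positions: C(12,5) = 792 ways.
The remaining 7 must be deranged: !7 = 1854.
Total: 792 × 1854 = 1468368.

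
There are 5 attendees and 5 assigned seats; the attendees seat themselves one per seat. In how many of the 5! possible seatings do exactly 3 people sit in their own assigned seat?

Choose which 3 of the 5 are fixed: C(5,3) = 10.
The remaining 2 must be deranged: !2 = 1.
Total: 10 × 1 = 10.

10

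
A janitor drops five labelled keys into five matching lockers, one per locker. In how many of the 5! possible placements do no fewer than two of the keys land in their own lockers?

31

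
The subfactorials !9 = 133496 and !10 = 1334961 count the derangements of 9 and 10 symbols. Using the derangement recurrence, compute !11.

14684570

!11 = (11-1)·(!10 + !9) = 10·(1334961 + 133496) = 10·1468457 = 14684570.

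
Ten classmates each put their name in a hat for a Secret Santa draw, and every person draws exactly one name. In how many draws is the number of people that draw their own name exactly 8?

45

Choose which 8 of the 10 are fixed: C(10,8) = 45.
The other 2 form a derangement: !2 = 1.
Total: 45 × 1 = 45.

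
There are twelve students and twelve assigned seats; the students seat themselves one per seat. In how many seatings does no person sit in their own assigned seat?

!12 = 12! · Σ_{k=0}^{12} (-1)^k/k!
= 12! - 12!/1! + 12!/2! - 12!/3! + 12!/4! - 12!/5! + 12!/6! - 12!/7! + 12!/8! - 12!/9! + 12!/10! - 12!/11! + 12!/12!
= 479001600 - 479001600 + 239500800 - 79833600 + 19958400 - 3991680 + 665280 - 95040 + 11880 - 1320 + 132 - 12 + 1
= 176214841

176214841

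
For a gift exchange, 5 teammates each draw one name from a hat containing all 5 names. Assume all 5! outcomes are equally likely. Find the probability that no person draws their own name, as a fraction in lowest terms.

11/30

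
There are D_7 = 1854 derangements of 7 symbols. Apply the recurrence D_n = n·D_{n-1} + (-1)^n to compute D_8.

14833

D_8 = 8·1854 + 1 = 14833.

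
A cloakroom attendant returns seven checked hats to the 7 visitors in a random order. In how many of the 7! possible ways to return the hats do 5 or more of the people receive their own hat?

# with exactly i fixed is C(7,i)·!(7-i); sum over i=5..7:
  i=5: C(7,5)·!2 = 21·1 = 21
  i=6: C(7,6)·!1 = 7·0 = 0
  i=7: C(7,7)·!0 = 1·1 = 1
Total = 22.

22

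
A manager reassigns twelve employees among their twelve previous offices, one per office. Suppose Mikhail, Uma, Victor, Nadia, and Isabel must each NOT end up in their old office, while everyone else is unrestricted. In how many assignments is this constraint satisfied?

312273360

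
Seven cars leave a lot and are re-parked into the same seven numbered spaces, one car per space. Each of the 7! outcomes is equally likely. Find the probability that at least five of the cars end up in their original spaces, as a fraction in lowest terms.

11/2520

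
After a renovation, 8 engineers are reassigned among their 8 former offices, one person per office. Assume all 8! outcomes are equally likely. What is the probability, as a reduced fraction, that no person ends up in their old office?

2119/5760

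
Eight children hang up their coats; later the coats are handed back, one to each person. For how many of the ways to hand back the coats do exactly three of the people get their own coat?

2464

Pick the 3 fixed positions: C(8,3) = 56 ways.
The remaining 5 must be deranged: !5 = 44.
Total: 56 × 44 = 2464.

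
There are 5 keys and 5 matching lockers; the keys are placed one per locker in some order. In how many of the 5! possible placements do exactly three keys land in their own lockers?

10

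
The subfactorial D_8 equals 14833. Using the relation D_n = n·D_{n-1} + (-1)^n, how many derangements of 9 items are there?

133496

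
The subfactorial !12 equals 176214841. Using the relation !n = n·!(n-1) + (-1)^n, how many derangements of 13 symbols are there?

2290792932

!13 = 13·176214841 - 1 = 2290792932.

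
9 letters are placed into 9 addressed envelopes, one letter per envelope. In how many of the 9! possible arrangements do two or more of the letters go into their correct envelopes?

95887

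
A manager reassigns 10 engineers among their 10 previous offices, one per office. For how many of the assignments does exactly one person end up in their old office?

1334960

Choose which one of the 10 is fixed: C(10,1) = 10.
The remaining 9 must be deranged: !9 = 133496.
Total: 10 × 133496 = 1334960.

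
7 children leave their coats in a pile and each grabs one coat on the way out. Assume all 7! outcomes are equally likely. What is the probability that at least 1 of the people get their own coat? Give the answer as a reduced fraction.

177/280

Favorable outcomes: Σ_{i≥1} C(7,i)·!(7-i) = 7·265 + 21·44 + 35·9 + 35·2 + 21·1 + 7·0 + 1·1 = 3186.
Total outcomes: 7! = 5040.
Probability = 3186/5040 = 177/280.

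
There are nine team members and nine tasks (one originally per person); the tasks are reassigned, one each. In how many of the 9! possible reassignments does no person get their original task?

133496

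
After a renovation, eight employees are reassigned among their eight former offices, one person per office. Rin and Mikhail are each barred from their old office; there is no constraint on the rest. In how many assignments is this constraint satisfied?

Let A_j be the event that the j-th constrained one is fixed. By inclusion-exclusion over the 2 events:
Σ_{j=0}^{2} (-1)^j C(2,j)(8-j)!
= C(2,0)·8! - C(2,1)·7! + C(2,2)·6!
= 40320 - 10080 + 720
= 30960

30960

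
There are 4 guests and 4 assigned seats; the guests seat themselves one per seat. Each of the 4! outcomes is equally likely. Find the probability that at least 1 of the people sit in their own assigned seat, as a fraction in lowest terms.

5/8

Favorable outcomes: Σ_{i≥1} C(4,i)·!(4-i) = 4·2 + 6·1 + 4·0 + 1·1 = 15.
Total outcomes: 4! = 24.
Probability = 15/24 = 5/8.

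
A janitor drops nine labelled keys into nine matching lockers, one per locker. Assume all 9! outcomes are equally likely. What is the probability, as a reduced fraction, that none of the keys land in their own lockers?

16687/45360

Favorable outcomes: !9 = 133496.
Total outcomes: 9! = 362880.
Probability = 133496/362880 = 16687/45360.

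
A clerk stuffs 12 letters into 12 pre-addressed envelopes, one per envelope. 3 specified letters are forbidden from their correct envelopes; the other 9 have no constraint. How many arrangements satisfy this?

369774720

Let A_j be the event that the j-th constrained one is fixed. By inclusion-exclusion over the 3 events:
Σ_{j=0}^{3} (-1)^j C(3,j)(12-j)!
= C(3,0)·12! - C(3,1)·11! + C(3,2)·10! - C(3,3)·9!
= 479001600 - 119750400 + 10886400 - 362880
= 369774720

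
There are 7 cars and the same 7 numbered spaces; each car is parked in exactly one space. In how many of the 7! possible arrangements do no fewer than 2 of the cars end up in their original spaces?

1331

Sum C(7,i)·!(7-i) for i = 2..7:
  i=2: C(7,2)·!5 = 21·44 = 924
  i=3: C(7,3)·!4 = 35·9 = 315
  i=4: C(7,4)·!3 = 35·2 = 70
  i=5: C(7,5)·!2 = 21·1 = 21
  i=6: C(7,6)·!1 = 7·0 = 0
  i=7: C(7,7)·!0 = 1·1 = 1
Total = 1331.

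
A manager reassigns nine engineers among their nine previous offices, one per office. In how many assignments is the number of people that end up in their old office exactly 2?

66744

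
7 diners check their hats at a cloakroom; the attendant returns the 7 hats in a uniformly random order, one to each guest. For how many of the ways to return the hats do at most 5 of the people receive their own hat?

# with exactly i fixed is C(7,i)·!(7-i); sum over i=0..5:
  i=0: C(7,0)·!7 = 1·1854 = 1854
  i=1: C(7,1)·!6 = 7·265 = 1855
  i=2: C(7,2)·!5 = 21·44 = 924
  i=3: C(7,3)·!4 = 35·9 = 315
  i=4: C(7,4)·!3 = 35·2 = 70
  i=5: C(7,5)·!2 = 21·1 = 21
Total = 5039.

5039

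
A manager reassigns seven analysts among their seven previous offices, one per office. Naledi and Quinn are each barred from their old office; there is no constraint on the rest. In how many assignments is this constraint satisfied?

3720

Inclusion-exclusion on the 2 forbidden self-matches:
Σ_{j=0}^{2} (-1)^j C(2,j)(7-j)!
= C(2,0)·7! - C(2,1)·6! + C(2,2)·5!
= 5040 - 1440 + 120
= 3720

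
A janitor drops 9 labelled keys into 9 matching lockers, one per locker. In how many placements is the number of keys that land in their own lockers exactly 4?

5544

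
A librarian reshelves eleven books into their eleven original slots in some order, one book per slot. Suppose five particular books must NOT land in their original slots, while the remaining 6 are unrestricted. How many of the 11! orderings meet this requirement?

Inclusion-exclusion on the 5 forbidden self-matches:
Σ_{j=0}^{5} (-1)^j C(5,j)(11-j)!
= C(5,0)·11! - C(5,1)·10! + C(5,2)·9! - C(5,3)·8! + C(5,4)·7! - C(5,5)·6!
= 39916800 - 18144000 + 3628800 - 403200 + 25200 - 720
= 25022880

25022880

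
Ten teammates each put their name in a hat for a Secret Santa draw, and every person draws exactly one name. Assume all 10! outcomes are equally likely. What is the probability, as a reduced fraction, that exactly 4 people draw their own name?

Favorable outcomes: C(10,4)·!6 = 210·265 = 55650.
Total outcomes: 10! = 3628800.
Probability = 55650/3628800 = 53/3456.

53/3456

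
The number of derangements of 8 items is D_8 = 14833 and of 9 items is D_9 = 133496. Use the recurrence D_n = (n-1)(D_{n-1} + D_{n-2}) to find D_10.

D_10 = (10-1)·(D_9 + D_8) = 9·(133496 + 14833) = 9·148329 = 1334961.

1334961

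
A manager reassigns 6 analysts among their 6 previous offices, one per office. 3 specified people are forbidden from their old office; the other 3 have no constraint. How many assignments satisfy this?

Inclusion-exclusion on the 3 forbidden self-matches:
Σ_{j=0}^{3} (-1)^j C(3,j)(6-j)!
= C(3,0)·6! - C(3,1)·5! + C(3,2)·4! - C(3,3)·3!
= 720 - 360 + 72 - 6
= 426

426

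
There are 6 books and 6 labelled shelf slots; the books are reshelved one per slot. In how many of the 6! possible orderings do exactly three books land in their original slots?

40

Choose which 3 of the 6 are fixed: C(6,3) = 20.
The other 3 form a derangement: !3 = 2.
Total: 20 × 2 = 40.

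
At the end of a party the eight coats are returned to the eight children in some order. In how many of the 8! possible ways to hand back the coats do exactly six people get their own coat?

Pick the 6 fixed positions: C(8,6) = 28 ways.
The other 2 form a derangement: !2 = 1.
Total: 28 × 1 = 28.

28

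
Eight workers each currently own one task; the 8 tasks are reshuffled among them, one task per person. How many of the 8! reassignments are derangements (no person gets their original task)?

Recurrence: !8 = 8·!7 + (-1)^8.
!8 = 8·1854 + 1 = 14833

14833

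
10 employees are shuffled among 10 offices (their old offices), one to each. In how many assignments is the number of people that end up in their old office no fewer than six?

Sum C(10,i)·!(10-i) for i = 6..10:
  i=6: C(10,6)·!4 = 210·9 = 1890
  i=7: C(10,7)·!3 = 120·2 = 240
  i=8: C(10,8)·!2 = 45·1 = 45
  i=9: C(10,9)·!1 = 10·0 = 0
  i=10: C(10,10)·!0 = 1·1 = 1
Total = 2176.

2176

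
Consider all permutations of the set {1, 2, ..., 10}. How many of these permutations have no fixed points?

The number of derangements of 10 is !10 = Σ_{k=0}^{10} (-1)^k·10!/k!
= 10! - 10!/1! + 10!/2! - 10!/3! + 10!/4! - 10!/5! + 10!/6! - 10!/7! + 10!/8! - 10!/9! + 10!/10!
= 3628800 - 3628800 + 1814400 - 604800 + 151200 - 30240 + 5040 - 720 + 90 - 10 + 1
= 1334961

1334961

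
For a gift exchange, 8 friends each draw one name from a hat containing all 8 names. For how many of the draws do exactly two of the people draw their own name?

7420

Choose which 2 of the 8 are fixed: C(8,2) = 28.
The other 6 form a derangement: !6 = 265.
Total: 28 × 265 = 7420.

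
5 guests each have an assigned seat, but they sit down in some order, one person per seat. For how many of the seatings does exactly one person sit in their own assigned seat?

45

Choose which one of the 5 is fixed: C(5,1) = 5.
The other 4 form a derangement: !4 = 9.
Total: 5 × 9 = 45.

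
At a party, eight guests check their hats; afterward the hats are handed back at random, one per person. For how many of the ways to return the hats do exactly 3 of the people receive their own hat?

2464

Pick the 3 fixed positions: C(8,3) = 56 ways.
The remaining 5 must be deranged: !5 = 44.
Total: 56 × 44 = 2464.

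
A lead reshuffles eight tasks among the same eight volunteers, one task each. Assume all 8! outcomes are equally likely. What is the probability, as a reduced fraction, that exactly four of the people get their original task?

1/64

Favorable outcomes: C(8,4)·!4 = 70·9 = 630.
Total outcomes: 8! = 40320.
Probability = 630/40320 = 1/64.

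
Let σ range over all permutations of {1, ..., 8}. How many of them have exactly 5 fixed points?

112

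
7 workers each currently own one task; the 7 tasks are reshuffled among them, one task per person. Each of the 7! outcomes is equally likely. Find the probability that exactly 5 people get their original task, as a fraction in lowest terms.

1/240

Favorable outcomes: C(7,5)·!2 = 21·1 = 21.
Total outcomes: 7! = 5040.
Probability = 21/5040 = 1/240.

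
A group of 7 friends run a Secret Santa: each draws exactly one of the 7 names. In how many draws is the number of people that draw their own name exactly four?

70

Pick the 4 fixed positions: C(7,4) = 35 ways.
The other 3 form a derangement: !3 = 2.
Total: 35 × 2 = 70.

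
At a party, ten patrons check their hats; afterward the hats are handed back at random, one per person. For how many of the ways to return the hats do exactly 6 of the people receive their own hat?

Choose which 6 of the 10 are fixed: C(10,6) = 210.
The remaining 4 must be deranged: !4 = 9.
Total: 210 × 9 = 1890.

1890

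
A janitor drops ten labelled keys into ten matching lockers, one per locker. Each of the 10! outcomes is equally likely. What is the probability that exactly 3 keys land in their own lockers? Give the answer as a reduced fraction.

Favorable outcomes: C(10,3)·!7 = 120·1854 = 222480.
Total outcomes: 10! = 3628800.
Probability = 222480/3628800 = 103/1680.

103/1680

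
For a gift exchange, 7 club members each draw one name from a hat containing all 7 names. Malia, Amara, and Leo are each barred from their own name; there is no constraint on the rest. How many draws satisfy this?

3216

Inclusion-exclusion on the 3 forbidden self-matches:
Σ_{j=0}^{3} (-1)^j C(3,j)(7-j)!
= C(3,0)·7! - C(3,1)·6! + C(3,2)·5! - C(3,3)·4!
= 5040 - 2160 + 360 - 24
= 3216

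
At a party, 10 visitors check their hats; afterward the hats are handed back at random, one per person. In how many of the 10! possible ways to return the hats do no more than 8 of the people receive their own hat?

3628799

Sum C(10,i)·!(10-i) for i = 0..8:
  i=0: C(10,0)·!10 = 1·1334961 = 1334961
  i=1: C(10,1)·!9 = 10·133496 = 1334960
  i=2: C(10,2)·!8 = 45·14833 = 667485
  i=3: C(10,3)·!7 = 120·1854 = 222480
  i=4: C(10,4)·!6 = 210·265 = 55650
  i=5: C(10,5)·!5 = 252·44 = 11088
  i=6: C(10,6)·!4 = 210·9 = 1890
  i=7: C(10,7)·!3 = 120·2 = 240
  i=8: C(10,8)·!2 = 45·1 = 45
Total = 3628799.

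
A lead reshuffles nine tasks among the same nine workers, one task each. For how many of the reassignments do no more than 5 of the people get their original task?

362675

# with exactly i fixed is C(9,i)·!(9-i); sum over i=0..5:
  i=0: C(9,0)·!9 = 1·133496 = 133496
  i=1: C(9,1)·!8 = 9·14833 = 133497
  i=2: C(9,2)·!7 = 36·1854 = 66744
  i=3: C(9,3)·!6 = 84·265 = 22260
  i=4: C(9,4)·!5 = 126·44 = 5544
  i=5: C(9,5)·!4 = 126·9 = 1134
Total = 362675.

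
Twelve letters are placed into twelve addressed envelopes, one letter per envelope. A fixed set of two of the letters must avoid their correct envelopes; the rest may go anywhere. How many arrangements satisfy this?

402796800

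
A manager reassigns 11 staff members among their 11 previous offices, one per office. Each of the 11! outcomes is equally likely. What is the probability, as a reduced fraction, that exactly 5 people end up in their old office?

53/17280

Favorable outcomes: C(11,5)·!6 = 462·265 = 122430.
Total outcomes: 11! = 39916800.
Probability = 122430/39916800 = 53/17280.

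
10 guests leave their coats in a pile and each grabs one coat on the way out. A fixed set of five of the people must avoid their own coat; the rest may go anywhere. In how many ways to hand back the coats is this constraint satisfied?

Let A_j be the event that the j-th constrained one is fixed. By inclusion-exclusion over the 5 events:
Σ_{j=0}^{5} (-1)^j C(5,j)(10-j)!
= C(5,0)·10! - C(5,1)·9! + C(5,2)·8! - C(5,3)·7! + C(5,4)·6! - C(5,5)·5!
= 3628800 - 1814400 + 403200 - 50400 + 3600 - 120
= 2170680

2170680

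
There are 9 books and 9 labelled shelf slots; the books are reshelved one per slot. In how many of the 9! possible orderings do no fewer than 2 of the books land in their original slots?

95887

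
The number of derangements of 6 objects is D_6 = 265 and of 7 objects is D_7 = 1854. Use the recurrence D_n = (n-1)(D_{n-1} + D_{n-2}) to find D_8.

D_8 = (8-1)·(D_7 + D_6) = 7·(1854 + 265) = 7·2119 = 14833.

14833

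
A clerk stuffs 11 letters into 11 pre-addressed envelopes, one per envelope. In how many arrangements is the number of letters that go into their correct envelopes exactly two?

7342280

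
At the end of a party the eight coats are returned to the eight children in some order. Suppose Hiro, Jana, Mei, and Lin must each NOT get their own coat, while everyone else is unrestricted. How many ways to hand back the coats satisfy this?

24024

Let A_j be the event that the j-th constrained one is fixed. By inclusion-exclusion over the 4 events:
Σ_{j=0}^{4} (-1)^j C(4,j)(8-j)!
= C(4,0)·8! - C(4,1)·7! + C(4,2)·6! - C(4,3)·5! + C(4,4)·4!
= 40320 - 20160 + 4320 - 480 + 24
= 24024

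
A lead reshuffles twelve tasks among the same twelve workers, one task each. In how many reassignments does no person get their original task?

Recurrence: !12 = 11·(!11 + !10).
!12 = 11·(14684570 + 1334961) = 11·16019531 = 176214841

176214841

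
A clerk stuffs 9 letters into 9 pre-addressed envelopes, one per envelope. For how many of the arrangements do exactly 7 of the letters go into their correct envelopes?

36

Choose which 7 of the 9 are fixed: C(9,7) = 36.
The other 2 form a derangement: !2 = 1.
Total: 36 × 1 = 36.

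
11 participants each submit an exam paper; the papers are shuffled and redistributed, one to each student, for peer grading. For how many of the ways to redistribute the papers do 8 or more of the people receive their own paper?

386

# with exactly i fixed is C(11,i)·!(11-i); sum over i=8..11:
  i=8: C(11,8)·!3 = 165·2 = 330
  i=9: C(11,9)·!2 = 55·1 = 55
  i=10: C(11,10)·!1 = 11·0 = 0
  i=11: C(11,11)·!0 = 1·1 = 1
Total = 386.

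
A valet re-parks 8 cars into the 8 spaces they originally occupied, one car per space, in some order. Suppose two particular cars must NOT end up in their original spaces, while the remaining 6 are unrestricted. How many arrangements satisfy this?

Inclusion-exclusion on the 2 forbidden self-matches:
Σ_{j=0}^{2} (-1)^j C(2,j)(8-j)!
= C(2,0)·8! - C(2,1)·7! + C(2,2)·6!
= 40320 - 10080 + 720
= 30960

30960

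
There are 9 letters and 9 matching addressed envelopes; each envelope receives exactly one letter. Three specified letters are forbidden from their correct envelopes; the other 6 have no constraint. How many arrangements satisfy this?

Let A_j be the event that the j-th constrained one is fixed. By inclusion-exclusion over the 3 events:
Σ_{j=0}^{3} (-1)^j C(3,j)(9-j)!
= C(3,0)·9! - C(3,1)·8! + C(3,2)·7! - C(3,3)·6!
= 362880 - 120960 + 15120 - 720
= 256320

256320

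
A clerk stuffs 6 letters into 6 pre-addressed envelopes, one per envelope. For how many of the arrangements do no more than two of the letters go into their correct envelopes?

664

# with exactly i fixed is C(6,i)·!(6-i); sum over i=0..2:
  i=0: C(6,0)·!6 = 1·265 = 265
  i=1: C(6,1)·!5 = 6·44 = 264
  i=2: C(6,2)·!4 = 15·9 = 135
Total = 664.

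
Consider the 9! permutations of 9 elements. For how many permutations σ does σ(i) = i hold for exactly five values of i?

1134

Choose which 5 of the 9 are fixed: C(9,5) = 126.
The remaining 4 must be deranged: !4 = 9.
Total: 126 × 9 = 1134.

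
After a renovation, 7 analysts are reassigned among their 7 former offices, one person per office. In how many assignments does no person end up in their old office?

1854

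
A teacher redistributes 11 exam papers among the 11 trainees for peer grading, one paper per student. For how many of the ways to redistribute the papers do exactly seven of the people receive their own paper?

2970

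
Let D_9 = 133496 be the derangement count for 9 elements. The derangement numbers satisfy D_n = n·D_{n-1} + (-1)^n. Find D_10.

1334961

D_10 = 10·133496 + 1 = 1334961.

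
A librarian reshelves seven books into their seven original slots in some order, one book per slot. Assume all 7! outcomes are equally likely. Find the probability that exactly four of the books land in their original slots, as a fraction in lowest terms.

1/72

Favorable outcomes: C(7,4)·!3 = 35·2 = 70.
Total outcomes: 7! = 5040.
Probability = 70/5040 = 1/72.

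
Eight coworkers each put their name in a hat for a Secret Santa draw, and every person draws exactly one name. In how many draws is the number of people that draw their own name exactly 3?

2464

Pick the 3 fixed positions: C(8,3) = 56 ways.
The remaining 5 must be deranged: !5 = 44.
Total: 56 × 44 = 2464.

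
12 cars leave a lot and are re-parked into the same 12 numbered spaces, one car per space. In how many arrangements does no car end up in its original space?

176214841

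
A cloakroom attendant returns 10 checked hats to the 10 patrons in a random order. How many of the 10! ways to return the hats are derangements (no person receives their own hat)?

1334961

The subfactorial !10 = [10!/e] (nearest integer).
10! = 3628800, and 3628800/e ≈ 1334960.92, so !10 = 1334961.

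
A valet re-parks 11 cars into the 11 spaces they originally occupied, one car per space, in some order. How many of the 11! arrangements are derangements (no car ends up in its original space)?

14684570

The number of derangements of 11 is !11 = Σ_{k=0}^{11} (-1)^k·11!/k!
= 11! - 11!/1! + 11!/2! - 11!/3! + 11!/4! - 11!/5! + 11!/6! - 11!/7! + 11!/8! - 11!/9! + 11!/10! - 11!/11!
= 39916800 - 39916800 + 19958400 - 6652800 + 1663200 - 332640 + 55440 - 7920 + 990 - 110 + 11 - 1
= 14684570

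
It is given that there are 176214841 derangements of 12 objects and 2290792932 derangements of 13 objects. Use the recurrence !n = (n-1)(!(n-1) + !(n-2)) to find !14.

!14 = (14-1)·(!13 + !12) = 13·(2290792932 + 176214841) = 13·2467007773 = 32071101049.

32071101049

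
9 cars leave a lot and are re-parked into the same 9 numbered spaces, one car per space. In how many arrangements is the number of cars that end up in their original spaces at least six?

205

Sum C(9,i)·!(9-i) for i = 6..9:
  i=6: C(9,6)·!3 = 84·2 = 168
  i=7: C(9,7)·!2 = 36·1 = 36
  i=8: C(9,8)·!1 = 9·0 = 0
  i=9: C(9,9)·!0 = 1·1 = 1
Total = 205.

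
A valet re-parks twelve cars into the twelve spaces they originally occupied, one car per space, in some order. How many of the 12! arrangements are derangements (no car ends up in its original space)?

176214841

The subfactorial !12 = [12!/e] (nearest integer).
12! = 479001600, and 479001600/e ≈ 176214840.93, so !12 = 176214841.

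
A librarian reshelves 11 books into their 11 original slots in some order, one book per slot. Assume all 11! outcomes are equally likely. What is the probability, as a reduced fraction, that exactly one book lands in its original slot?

16481/44800

Favorable outcomes: C(11,1)·!10 = 11·1334961 = 14684571.
Total outcomes: 11! = 39916800.
Probability = 14684571/39916800 = 16481/44800.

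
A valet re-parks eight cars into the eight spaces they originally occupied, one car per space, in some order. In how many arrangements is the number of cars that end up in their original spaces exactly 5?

Choose which 5 of the 8 are fixed: C(8,5) = 56.
The remaining 3 must be deranged: !3 = 2.
Total: 56 × 2 = 112.

112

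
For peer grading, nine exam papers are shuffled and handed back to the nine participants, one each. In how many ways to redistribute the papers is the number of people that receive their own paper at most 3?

355997

Sum C(9,i)·!(9-i) for i = 0..3:
  i=0: C(9,0)·!9 = 1·133496 = 133496
  i=1: C(9,1)·!8 = 9·14833 = 133497
  i=2: C(9,2)·!7 = 36·1854 = 66744
  i=3: C(9,3)·!6 = 84·265 = 22260
Total = 355997.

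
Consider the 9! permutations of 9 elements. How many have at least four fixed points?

6883

Sum C(9,i)·!(9-i) for i = 4..9:
  i=4: C(9,4)·!5 = 126·44 = 5544
  i=5: C(9,5)·!4 = 126·9 = 1134
  i=6: C(9,6)·!3 = 84·2 = 168
  i=7: C(9,7)·!2 = 36·1 = 36
  i=8: C(9,8)·!1 = 9·0 = 0
  i=9: C(9,9)·!0 = 1·1 = 1
Total = 6883.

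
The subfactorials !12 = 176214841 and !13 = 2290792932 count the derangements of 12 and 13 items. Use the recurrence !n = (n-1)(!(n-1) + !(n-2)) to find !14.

32071101049

!14 = (14-1)·(!13 + !12) = 13·(2290792932 + 176214841) = 13·2467007773 = 32071101049.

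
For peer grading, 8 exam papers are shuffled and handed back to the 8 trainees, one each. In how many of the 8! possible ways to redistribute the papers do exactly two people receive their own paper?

Choose which 2 of the 8 are fixed: C(8,2) = 28.
The remaining 6 must be deranged: !6 = 265.
Total: 28 × 265 = 7420.

7420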